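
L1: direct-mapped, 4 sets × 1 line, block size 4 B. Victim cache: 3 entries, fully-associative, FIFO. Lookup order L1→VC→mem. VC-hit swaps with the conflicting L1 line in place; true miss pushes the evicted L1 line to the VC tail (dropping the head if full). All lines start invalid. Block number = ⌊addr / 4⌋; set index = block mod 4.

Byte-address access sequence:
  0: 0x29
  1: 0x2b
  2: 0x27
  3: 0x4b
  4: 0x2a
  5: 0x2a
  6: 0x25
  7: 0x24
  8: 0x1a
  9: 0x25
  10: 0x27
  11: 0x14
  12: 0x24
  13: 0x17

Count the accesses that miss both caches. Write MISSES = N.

#0 0x29→b10/s2 MISS; vc=[]
#1 0x2b→b10/s2 L1-HIT; vc=[]
#2 0x27→b9/s1 MISS; vc=[]
#3 0x4b→b18/s2 MISS; vc=[10]
#4 0x2a→b10/s2 VC-HIT; vc=[18]
#5 0x2a→b10/s2 L1-HIT; vc=[18]
#6 0x25→b9/s1 L1-HIT; vc=[18]
#7 0x24→b9/s1 L1-HIT; vc=[18]
#8 0x1a→b6/s2 MISS; vc=[18,10]
#9 0x25→b9/s1 L1-HIT; vc=[18,10]
#10 0x27→b9/s1 L1-HIT; vc=[18,10]
#11 0x14→b5/s1 MISS; vc=[18,10,9]
#12 0x24→b9/s1 VC-HIT; vc=[18,10,5]
#13 0x17→b5/s1 VC-HIT; vc=[18,10,9]

MISSES = 5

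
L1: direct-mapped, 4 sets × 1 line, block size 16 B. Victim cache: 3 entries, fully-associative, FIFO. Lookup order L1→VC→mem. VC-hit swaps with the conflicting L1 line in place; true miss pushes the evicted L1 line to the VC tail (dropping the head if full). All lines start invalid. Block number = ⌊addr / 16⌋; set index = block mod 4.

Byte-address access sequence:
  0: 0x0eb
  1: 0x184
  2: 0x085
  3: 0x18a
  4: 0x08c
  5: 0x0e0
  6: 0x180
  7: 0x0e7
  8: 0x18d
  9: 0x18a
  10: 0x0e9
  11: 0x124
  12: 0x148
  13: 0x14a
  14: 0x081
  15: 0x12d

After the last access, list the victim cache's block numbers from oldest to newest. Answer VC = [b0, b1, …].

0: 0xeb (blk 14, set 2) → MISS  vc=[]
1: 0x184 (blk 24, set 0) → MISS  vc=[]
2: 0x85 (blk 8, set 0) → MISS  vc=[24]
3: 0x18a (blk 24, set 0) → VC-HIT  vc=[8]
4: 0x8c (blk 8, set 0) → VC-HIT  vc=[24]
5: 0xe0 (blk 14, set 2) → L1-HIT  vc=[24]
6: 0x180 (blk 24, set 0) → VC-HIT  vc=[8]
7: 0xe7 (blk 14, set 2) → L1-HIT  vc=[8]
8: 0x18d (blk 24, set 0) → L1-HIT  vc=[8]
9: 0x18a (blk 24, set 0) → L1-HIT  vc=[8]
10: 0xe9 (blk 14, set 2) → L1-HIT  vc=[8]
11: 0x124 (blk 18, set 2) → MISS  vc=[8, 14]
12: 0x148 (blk 20, set 0) → MISS  vc=[8, 14, 24]
13: 0x14a (blk 20, set 0) → L1-HIT  vc=[8, 14, 24]
14: 0x81 (blk 8, set 0) → VC-HIT  vc=[20, 14, 24]
15: 0x12d (blk 18, set 2) → L1-HIT  vc=[20, 14, 24]

VC = [20, 14, 24]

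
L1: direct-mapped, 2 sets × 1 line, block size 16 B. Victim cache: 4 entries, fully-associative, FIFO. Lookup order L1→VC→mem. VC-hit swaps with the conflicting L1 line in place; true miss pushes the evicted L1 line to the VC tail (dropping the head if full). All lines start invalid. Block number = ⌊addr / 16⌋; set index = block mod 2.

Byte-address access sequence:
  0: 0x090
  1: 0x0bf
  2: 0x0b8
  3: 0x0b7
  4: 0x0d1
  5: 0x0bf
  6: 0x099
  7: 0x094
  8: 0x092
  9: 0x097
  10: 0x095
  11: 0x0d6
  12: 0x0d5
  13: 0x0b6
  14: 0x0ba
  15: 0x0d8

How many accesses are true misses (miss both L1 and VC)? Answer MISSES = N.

MISSES = 3

  [0] addr=0x90 blk=9 s=1: MISS | VC []
  [1] addr=0xbf blk=11 s=1: MISS | VC [9]
  [2] addr=0xb8 blk=11 s=1: L1-HIT | VC [9]
  [3] addr=0xb7 blk=11 s=1: L1-HIT | VC [9]
  [4] addr=0xd1 blk=13 s=1: MISS | VC [9, 11]
  [5] addr=0xbf blk=11 s=1: VC-HIT | VC [9, 13]
  [6] addr=0x99 blk=9 s=1: VC-HIT | VC [11, 13]
  [7] addr=0x94 blk=9 s=1: L1-HIT | VC [11, 13]
  [8] addr=0x92 blk=9 s=1: L1-HIT | VC [11, 13]
  [9] addr=0x97 blk=9 s=1: L1-HIT | VC [11, 13]
  [10] addr=0x95 blk=9 s=1: L1-HIT | VC [11, 13]
  [11] addr=0xd6 blk=13 s=1: VC-HIT | VC [11, 9]
  [12] addr=0xd5 blk=13 s=1: L1-HIT | VC [11, 9]
  [13] addr=0xb6 blk=11 s=1: VC-HIT | VC [13, 9]
  [14] addr=0xba blk=11 s=1: L1-HIT | VC [13, 9]
  [15] addr=0xd8 blk=13 s=1: VC-HIT | VC [11, 9]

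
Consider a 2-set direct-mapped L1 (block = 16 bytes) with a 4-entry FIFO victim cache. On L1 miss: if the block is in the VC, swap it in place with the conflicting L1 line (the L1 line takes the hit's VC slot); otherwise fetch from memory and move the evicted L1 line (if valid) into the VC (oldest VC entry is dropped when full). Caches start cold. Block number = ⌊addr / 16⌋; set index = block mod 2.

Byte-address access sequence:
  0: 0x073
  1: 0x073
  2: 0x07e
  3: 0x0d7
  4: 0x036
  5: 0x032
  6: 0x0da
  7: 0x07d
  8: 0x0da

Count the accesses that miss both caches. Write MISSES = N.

MISSES = 3

#0 0x73→b7/s1 MISS; vc=[]
#1 0x73→b7/s1 L1-HIT; vc=[]
#2 0x7e→b7/s1 L1-HIT; vc=[]
#3 0xd7→b13/s1 MISS; vc=[7]
#4 0x36→b3/s1 MISS; vc=[7,13]
#5 0x32→b3/s1 L1-HIT; vc=[7,13]
#6 0xda→b13/s1 VC-HIT; vc=[7,3]
#7 0x7d→b7/s1 VC-HIT; vc=[13,3]
#8 0xda→b13/s1 VC-HIT; vc=[7,3]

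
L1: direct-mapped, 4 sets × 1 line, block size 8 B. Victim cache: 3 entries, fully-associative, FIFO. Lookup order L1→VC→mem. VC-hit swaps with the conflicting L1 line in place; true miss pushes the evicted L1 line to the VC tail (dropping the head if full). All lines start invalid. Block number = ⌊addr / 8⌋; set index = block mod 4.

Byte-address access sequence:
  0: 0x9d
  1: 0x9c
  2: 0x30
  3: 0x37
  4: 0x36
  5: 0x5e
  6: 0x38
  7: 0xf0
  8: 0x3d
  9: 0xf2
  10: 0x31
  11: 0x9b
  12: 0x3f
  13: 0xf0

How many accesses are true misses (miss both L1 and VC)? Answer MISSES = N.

0: 0x9d (blk 19, set 3) → MISS  vc=[]
1: 0x9c (blk 19, set 3) → L1-HIT  vc=[]
2: 0x30 (blk 6, set 2) → MISS  vc=[]
3: 0x37 (blk 6, set 2) → L1-HIT  vc=[]
4: 0x36 (blk 6, set 2) → L1-HIT  vc=[]
5: 0x5e (blk 11, set 3) → MISS  vc=[19]
6: 0x38 (blk 7, set 3) → MISS  vc=[19, 11]
7: 0xf0 (blk 30, set 2) → MISS  vc=[19, 11, 6]
8: 0x3d (blk 7, set 3) → L1-HIT  vc=[19, 11, 6]
9: 0xf2 (blk 30, set 2) → L1-HIT  vc=[19, 11, 6]
10: 0x31 (blk 6, set 2) → VC-HIT  vc=[19, 11, 30]
11: 0x9b (blk 19, set 3) → VC-HIT  vc=[7, 11, 30]
12: 0x3f (blk 7, set 3) → VC-HIT  vc=[19, 11, 30]
13: 0xf0 (blk 30, set 2) → VC-HIT  vc=[19, 11, 6]

MISSES = 5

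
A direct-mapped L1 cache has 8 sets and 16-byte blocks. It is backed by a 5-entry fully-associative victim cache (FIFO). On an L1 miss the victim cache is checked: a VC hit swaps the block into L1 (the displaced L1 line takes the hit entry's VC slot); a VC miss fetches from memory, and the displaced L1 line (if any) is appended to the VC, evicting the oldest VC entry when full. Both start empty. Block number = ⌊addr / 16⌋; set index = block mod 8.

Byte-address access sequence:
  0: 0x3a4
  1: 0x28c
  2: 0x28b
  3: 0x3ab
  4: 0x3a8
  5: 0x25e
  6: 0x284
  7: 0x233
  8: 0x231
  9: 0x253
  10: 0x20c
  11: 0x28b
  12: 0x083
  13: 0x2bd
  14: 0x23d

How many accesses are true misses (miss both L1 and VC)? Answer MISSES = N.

MISSES = 7

0: 0x3a4 (blk 58, set 2) → MISS  vc=[]
1: 0x28c (blk 40, set 0) → MISS  vc=[]
2: 0x28b (blk 40, set 0) → L1-HIT  vc=[]
3: 0x3ab (blk 58, set 2) → L1-HIT  vc=[]
4: 0x3a8 (blk 58, set 2) → L1-HIT  vc=[]
5: 0x25e (blk 37, set 5) → MISS  vc=[]
6: 0x284 (blk 40, set 0) → L1-HIT  vc=[]
7: 0x233 (blk 35, set 3) → MISS  vc=[]
8: 0x231 (blk 35, set 3) → L1-HIT  vc=[]
9: 0x253 (blk 37, set 5) → L1-HIT  vc=[]
10: 0x20c (blk 32, set 0) → MISS  vc=[40]
11: 0x28b (blk 40, set 0) → VC-HIT  vc=[32]
12: 0x83 (blk 8, set 0) → MISS  vc=[32, 40]
13: 0x2bd (blk 43, set 3) → MISS  vc=[32, 40, 35]
14: 0x23d (blk 35, set 3) → VC-HIT  vc=[32, 40, 43]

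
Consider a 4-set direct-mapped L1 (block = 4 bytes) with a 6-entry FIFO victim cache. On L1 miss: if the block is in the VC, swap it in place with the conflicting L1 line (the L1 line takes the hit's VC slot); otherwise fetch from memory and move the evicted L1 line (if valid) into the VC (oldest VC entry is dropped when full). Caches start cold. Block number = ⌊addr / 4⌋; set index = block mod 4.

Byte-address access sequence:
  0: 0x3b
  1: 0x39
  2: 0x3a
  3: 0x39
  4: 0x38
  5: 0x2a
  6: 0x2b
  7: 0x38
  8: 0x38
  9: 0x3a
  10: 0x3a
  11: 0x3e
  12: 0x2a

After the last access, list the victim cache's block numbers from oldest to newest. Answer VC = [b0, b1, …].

VC = [14]

  [0] addr=0x3b blk=14 s=2: MISS | VC []
  [1] addr=0x39 blk=14 s=2: L1-HIT | VC []
  [2] addr=0x3a blk=14 s=2: L1-HIT | VC []
  [3] addr=0x39 blk=14 s=2: L1-HIT | VC []
  [4] addr=0x38 blk=14 s=2: L1-HIT | VC []
  [5] addr=0x2a blk=10 s=2: MISS | VC [14]
  [6] addr=0x2b blk=10 s=2: L1-HIT | VC [14]
  [7] addr=0x38 blk=14 s=2: VC-HIT | VC [10]
  [8] addr=0x38 blk=14 s=2: L1-HIT | VC [10]
  [9] addr=0x3a blk=14 s=2: L1-HIT | VC [10]
  [10] addr=0x3a blk=14 s=2: L1-HIT | VC [10]
  [11] addr=0x3e blk=15 s=3: MISS | VC [10]
  [12] addr=0x2a blk=10 s=2: VC-HIT | VC [14]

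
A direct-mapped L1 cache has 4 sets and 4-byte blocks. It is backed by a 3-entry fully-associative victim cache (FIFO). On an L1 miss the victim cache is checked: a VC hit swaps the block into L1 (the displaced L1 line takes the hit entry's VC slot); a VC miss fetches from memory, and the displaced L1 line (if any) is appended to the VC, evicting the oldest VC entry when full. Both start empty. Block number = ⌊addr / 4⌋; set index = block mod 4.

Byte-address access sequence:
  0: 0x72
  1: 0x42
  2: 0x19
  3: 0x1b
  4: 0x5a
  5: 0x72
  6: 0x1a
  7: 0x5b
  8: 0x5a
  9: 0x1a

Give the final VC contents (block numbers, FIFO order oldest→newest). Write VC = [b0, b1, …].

VC = [16, 22]

  [0] addr=0x72 blk=28 s=0: MISS | VC []
  [1] addr=0x42 blk=16 s=0: MISS | VC [28]
  [2] addr=0x19 blk=6 s=2: MISS | VC [28]
  [3] addr=0x1b blk=6 s=2: L1-HIT | VC [28]
  [4] addr=0x5a blk=22 s=2: MISS | VC [28, 6]
  [5] addr=0x72 blk=28 s=0: VC-HIT | VC [16, 6]
  [6] addr=0x1a blk=6 s=2: VC-HIT | VC [16, 22]
  [7] addr=0x5b blk=22 s=2: VC-HIT | VC [16, 6]
  [8] addr=0x5a blk=22 s=2: L1-HIT | VC [16, 6]
  [9] addr=0x1a blk=6 s=2: VC-HIT | VC [16, 22]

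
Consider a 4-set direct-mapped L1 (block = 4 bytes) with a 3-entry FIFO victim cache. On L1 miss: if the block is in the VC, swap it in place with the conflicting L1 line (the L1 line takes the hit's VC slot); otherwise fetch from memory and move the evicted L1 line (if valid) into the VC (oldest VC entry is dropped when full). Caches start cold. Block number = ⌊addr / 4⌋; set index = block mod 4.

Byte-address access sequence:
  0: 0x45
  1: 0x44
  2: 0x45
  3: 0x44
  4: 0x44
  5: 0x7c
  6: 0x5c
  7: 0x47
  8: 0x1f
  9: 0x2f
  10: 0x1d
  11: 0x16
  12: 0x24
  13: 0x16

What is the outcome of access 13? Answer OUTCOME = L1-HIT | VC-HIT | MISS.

OUTCOME = VC-HIT

#0 0x45→b17/s1 MISS; vc=[]
#1 0x44→b17/s1 L1-HIT; vc=[]
#2 0x45→b17/s1 L1-HIT; vc=[]
#3 0x44→b17/s1 L1-HIT; vc=[]
#4 0x44→b17/s1 L1-HIT; vc=[]
#5 0x7c→b31/s3 MISS; vc=[]
#6 0x5c→b23/s3 MISS; vc=[31]
#7 0x47→b17/s1 L1-HIT; vc=[31]
#8 0x1f→b7/s3 MISS; vc=[31,23]
#9 0x2f→b11/s3 MISS; vc=[31,23,7]
#10 0x1d→b7/s3 VC-HIT; vc=[31,23,11]
#11 0x16→b5/s1 MISS; vc=[23,11,17]
#12 0x24→b9/s1 MISS; vc=[11,17,5]
#13 0x16→b5/s1 VC-HIT; vc=[11,17,9]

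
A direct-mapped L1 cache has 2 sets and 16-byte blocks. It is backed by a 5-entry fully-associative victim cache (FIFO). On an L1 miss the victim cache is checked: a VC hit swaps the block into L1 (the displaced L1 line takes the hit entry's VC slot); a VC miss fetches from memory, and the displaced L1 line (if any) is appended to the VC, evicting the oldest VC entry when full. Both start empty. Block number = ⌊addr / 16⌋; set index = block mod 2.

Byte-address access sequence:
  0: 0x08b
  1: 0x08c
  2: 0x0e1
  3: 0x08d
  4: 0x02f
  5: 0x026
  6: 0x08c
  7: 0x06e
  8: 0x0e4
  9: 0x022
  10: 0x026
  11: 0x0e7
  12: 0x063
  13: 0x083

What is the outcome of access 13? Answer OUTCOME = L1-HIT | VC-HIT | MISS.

OUTCOME = VC-HIT

  [0] addr=0x8b blk=8 s=0: MISS | VC []
  [1] addr=0x8c blk=8 s=0: L1-HIT | VC []
  [2] addr=0xe1 blk=14 s=0: MISS | VC [8]
  [3] addr=0x8d blk=8 s=0: VC-HIT | VC [14]
  [4] addr=0x2f blk=2 s=0: MISS | VC [14, 8]
  [5] addr=0x26 blk=2 s=0: L1-HIT | VC [14, 8]
  [6] addr=0x8c blk=8 s=0: VC-HIT | VC [14, 2]
  [7] addr=0x6e blk=6 s=0: MISS | VC [14, 2, 8]
  [8] addr=0xe4 blk=14 s=0: VC-HIT | VC [6, 2, 8]
  [9] addr=0x22 blk=2 s=0: VC-HIT | VC [6, 14, 8]
  [10] addr=0x26 blk=2 s=0: L1-HIT | VC [6, 14, 8]
  [11] addr=0xe7 blk=14 s=0: VC-HIT | VC [6, 2, 8]
  [12] addr=0x63 blk=6 s=0: VC-HIT | VC [14, 2, 8]
  [13] addr=0x83 blk=8 s=0: VC-HIT | VC [14, 2, 6]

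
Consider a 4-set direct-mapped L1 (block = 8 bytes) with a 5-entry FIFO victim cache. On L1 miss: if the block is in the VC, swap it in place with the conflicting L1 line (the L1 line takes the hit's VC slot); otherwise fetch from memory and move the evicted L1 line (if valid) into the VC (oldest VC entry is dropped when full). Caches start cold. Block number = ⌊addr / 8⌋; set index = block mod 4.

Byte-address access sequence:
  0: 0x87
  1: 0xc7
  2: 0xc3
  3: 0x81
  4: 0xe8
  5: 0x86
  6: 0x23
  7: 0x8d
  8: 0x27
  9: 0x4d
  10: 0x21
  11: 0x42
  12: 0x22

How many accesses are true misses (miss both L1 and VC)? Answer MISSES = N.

  [0] addr=0x87 blk=16 s=0: MISS | VC []
  [1] addr=0xc7 blk=24 s=0: MISS | VC [16]
  [2] addr=0xc3 blk=24 s=0: L1-HIT | VC [16]
  [3] addr=0x81 blk=16 s=0: VC-HIT | VC [24]
  [4] addr=0xe8 blk=29 s=1: MISS | VC [24]
  [5] addr=0x86 blk=16 s=0: L1-HIT | VC [24]
  [6] addr=0x23 blk=4 s=0: MISS | VC [24, 16]
  [7] addr=0x8d blk=17 s=1: MISS | VC [24, 16, 29]
  [8] addr=0x27 blk=4 s=0: L1-HIT | VC [24, 16, 29]
  [9] addr=0x4d blk=9 s=1: MISS | VC [24, 16, 29, 17]
  [10] addr=0x21 blk=4 s=0: L1-HIT | VC [24, 16, 29, 17]
  [11] addr=0x42 blk=8 s=0: MISS | VC [24, 16, 29, 17, 4]
  [12] addr=0x22 blk=4 s=0: VC-HIT | VC [24, 16, 29, 17, 8]

MISSES = 7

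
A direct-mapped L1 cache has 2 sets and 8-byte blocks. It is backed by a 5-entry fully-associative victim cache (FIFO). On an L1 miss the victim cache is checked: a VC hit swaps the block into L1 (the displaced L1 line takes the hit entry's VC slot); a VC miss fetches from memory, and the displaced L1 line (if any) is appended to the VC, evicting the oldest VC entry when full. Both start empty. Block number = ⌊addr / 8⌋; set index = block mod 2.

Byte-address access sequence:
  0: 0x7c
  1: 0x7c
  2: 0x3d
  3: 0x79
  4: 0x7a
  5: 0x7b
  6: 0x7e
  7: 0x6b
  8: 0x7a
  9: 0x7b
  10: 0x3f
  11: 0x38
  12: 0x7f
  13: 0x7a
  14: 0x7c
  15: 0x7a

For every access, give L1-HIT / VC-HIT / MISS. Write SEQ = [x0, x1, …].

SEQ = [MISS, L1-HIT, MISS, VC-HIT, L1-HIT, L1-HIT, L1-HIT, MISS, VC-HIT, L1-HIT, VC-HIT, L1-HIT, VC-HIT, L1-HIT, L1-HIT, L1-HIT]

0: 0x7c (blk 15, set 1) → MISS  vc=[]
1: 0x7c (blk 15, set 1) → L1-HIT  vc=[]
2: 0x3d (blk 7, set 1) → MISS  vc=[15]
3: 0x79 (blk 15, set 1) → VC-HIT  vc=[7]
4: 0x7a (blk 15, set 1) → L1-HIT  vc=[7]
5: 0x7b (blk 15, set 1) → L1-HIT  vc=[7]
6: 0x7e (blk 15, set 1) → L1-HIT  vc=[7]
7: 0x6b (blk 13, set 1) → MISS  vc=[7, 15]
8: 0x7a (blk 15, set 1) → VC-HIT  vc=[7, 13]
9: 0x7b (blk 15, set 1) → L1-HIT  vc=[7, 13]
10: 0x3f (blk 7, set 1) → VC-HIT  vc=[15, 13]
11: 0x38 (blk 7, set 1) → L1-HIT  vc=[15, 13]
12: 0x7f (blk 15, set 1) → VC-HIT  vc=[7, 13]
13: 0x7a (blk 15, set 1) → L1-HIT  vc=[7, 13]
14: 0x7c (blk 15, set 1) → L1-HIT  vc=[7, 13]
15: 0x7a (blk 15, set 1) → L1-HIT  vc=[7, 13]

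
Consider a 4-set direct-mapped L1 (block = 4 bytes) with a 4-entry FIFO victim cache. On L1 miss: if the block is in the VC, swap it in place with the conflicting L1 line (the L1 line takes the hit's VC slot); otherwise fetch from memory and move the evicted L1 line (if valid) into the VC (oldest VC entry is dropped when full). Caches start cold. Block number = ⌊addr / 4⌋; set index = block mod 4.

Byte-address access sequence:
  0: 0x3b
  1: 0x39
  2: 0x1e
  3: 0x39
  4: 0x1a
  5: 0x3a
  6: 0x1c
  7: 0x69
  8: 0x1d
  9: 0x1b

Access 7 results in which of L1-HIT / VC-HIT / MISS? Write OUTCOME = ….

OUTCOME = MISS

0: 0x3b (blk 14, set 2) → MISS  vc=[]
1: 0x39 (blk 14, set 2) → L1-HIT  vc=[]
2: 0x1e (blk 7, set 3) → MISS  vc=[]
3: 0x39 (blk 14, set 2) → L1-HIT  vc=[]
4: 0x1a (blk 6, set 2) → MISS  vc=[14]
5: 0x3a (blk 14, set 2) → VC-HIT  vc=[6]
6: 0x1c (blk 7, set 3) → L1-HIT  vc=[6]
7: 0x69 (blk 26, set 2) → MISS  vc=[6, 14]
8: 0x1d (blk 7, set 3) → L1-HIT  vc=[6, 14]
9: 0x1b (blk 6, set 2) → VC-HIT  vc=[26, 14]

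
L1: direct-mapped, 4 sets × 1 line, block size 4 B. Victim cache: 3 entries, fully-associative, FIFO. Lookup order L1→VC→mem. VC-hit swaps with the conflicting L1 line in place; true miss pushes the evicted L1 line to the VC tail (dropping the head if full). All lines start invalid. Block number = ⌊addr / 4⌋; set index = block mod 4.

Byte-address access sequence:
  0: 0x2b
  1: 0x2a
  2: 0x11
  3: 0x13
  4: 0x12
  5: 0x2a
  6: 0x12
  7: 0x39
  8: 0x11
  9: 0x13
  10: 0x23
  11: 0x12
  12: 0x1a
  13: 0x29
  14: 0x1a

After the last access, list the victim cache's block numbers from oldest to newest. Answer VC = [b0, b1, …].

VC = [10, 8, 14]

  [0] addr=0x2b blk=10 s=2: MISS | VC []
  [1] addr=0x2a blk=10 s=2: L1-HIT | VC []
  [2] addr=0x11 blk=4 s=0: MISS | VC []
  [3] addr=0x13 blk=4 s=0: L1-HIT | VC []
  [4] addr=0x12 blk=4 s=0: L1-HIT | VC []
  [5] addr=0x2a blk=10 s=2: L1-HIT | VC []
  [6] addr=0x12 blk=4 s=0: L1-HIT | VC []
  [7] addr=0x39 blk=14 s=2: MISS | VC [10]
  [8] addr=0x11 blk=4 s=0: L1-HIT | VC [10]
  [9] addr=0x13 blk=4 s=0: L1-HIT | VC [10]
  [10] addr=0x23 blk=8 s=0: MISS | VC [10, 4]
  [11] addr=0x12 blk=4 s=0: VC-HIT | VC [10, 8]
  [12] addr=0x1a blk=6 s=2: MISS | VC [10, 8, 14]
  [13] addr=0x29 blk=10 s=2: VC-HIT | VC [6, 8, 14]
  [14] addr=0x1a blk=6 s=2: VC-HIT | VC [10, 8, 14]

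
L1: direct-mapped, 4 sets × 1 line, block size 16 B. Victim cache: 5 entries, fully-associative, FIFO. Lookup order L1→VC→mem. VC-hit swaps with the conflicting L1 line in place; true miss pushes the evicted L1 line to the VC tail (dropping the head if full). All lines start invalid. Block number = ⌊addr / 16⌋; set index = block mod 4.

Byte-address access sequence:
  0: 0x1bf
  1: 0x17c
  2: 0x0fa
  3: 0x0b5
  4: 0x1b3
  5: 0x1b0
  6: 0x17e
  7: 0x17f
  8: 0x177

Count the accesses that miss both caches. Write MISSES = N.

0: 0x1bf (blk 27, set 3) → MISS  vc=[]
1: 0x17c (blk 23, set 3) → MISS  vc=[27]
2: 0xfa (blk 15, set 3) → MISS  vc=[27, 23]
3: 0xb5 (blk 11, set 3) → MISS  vc=[27, 23, 15]
4: 0x1b3 (blk 27, set 3) → VC-HIT  vc=[11, 23, 15]
5: 0x1b0 (blk 27, set 3) → L1-HIT  vc=[11, 23, 15]
6: 0x17e (blk 23, set 3) → VC-HIT  vc=[11, 27, 15]
7: 0x17f (blk 23, set 3) → L1-HIT  vc=[11, 27, 15]
8: 0x177 (blk 23, set 3) → L1-HIT  vc=[11, 27, 15]

MISSES = 4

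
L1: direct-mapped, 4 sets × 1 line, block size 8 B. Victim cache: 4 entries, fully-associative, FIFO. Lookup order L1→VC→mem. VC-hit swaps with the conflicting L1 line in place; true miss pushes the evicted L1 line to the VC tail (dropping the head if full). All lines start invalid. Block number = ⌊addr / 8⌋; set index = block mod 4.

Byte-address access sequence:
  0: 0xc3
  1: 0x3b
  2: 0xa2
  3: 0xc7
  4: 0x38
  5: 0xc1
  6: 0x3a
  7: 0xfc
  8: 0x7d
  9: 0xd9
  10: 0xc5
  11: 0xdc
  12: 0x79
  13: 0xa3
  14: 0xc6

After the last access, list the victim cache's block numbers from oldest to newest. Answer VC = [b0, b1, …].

  [0] addr=0xc3 blk=24 s=0: MISS | VC []
  [1] addr=0x3b blk=7 s=3: MISS | VC []
  [2] addr=0xa2 blk=20 s=0: MISS | VC [24]
  [3] addr=0xc7 blk=24 s=0: VC-HIT | VC [20]
  [4] addr=0x38 blk=7 s=3: L1-HIT | VC [20]
  [5] addr=0xc1 blk=24 s=0: L1-HIT | VC [20]
  [6] addr=0x3a blk=7 s=3: L1-HIT | VC [20]
  [7] addr=0xfc blk=31 s=3: MISS | VC [20, 7]
  [8] addr=0x7d blk=15 s=3: MISS | VC [20, 7, 31]
  [9] addr=0xd9 blk=27 s=3: MISS | VC [20, 7, 31, 15]
  [10] addr=0xc5 blk=24 s=0: L1-HIT | VC [20, 7, 31, 15]
  [11] addr=0xdc blk=27 s=3: L1-HIT | VC [20, 7, 31, 15]
  [12] addr=0x79 blk=15 s=3: VC-HIT | VC [20, 7, 31, 27]
  [13] addr=0xa3 blk=20 s=0: VC-HIT | VC [24, 7, 31, 27]
  [14] addr=0xc6 blk=24 s=0: VC-HIT | VC [20, 7, 31, 27]

VC = [20, 7, 31, 27]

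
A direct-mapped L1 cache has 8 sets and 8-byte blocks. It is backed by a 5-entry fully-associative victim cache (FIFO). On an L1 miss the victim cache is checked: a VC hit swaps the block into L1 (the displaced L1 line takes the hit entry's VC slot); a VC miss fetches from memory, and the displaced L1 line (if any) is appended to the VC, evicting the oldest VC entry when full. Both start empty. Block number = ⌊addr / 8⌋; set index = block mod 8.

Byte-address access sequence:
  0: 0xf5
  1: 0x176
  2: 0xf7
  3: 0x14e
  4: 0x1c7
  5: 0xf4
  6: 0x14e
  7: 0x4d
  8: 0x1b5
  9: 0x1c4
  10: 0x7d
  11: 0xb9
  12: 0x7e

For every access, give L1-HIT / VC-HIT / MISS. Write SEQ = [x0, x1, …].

0: 0xf5 (blk 30, set 6) → MISS  vc=[]
1: 0x176 (blk 46, set 6) → MISS  vc=[30]
2: 0xf7 (blk 30, set 6) → VC-HIT  vc=[46]
3: 0x14e (blk 41, set 1) → MISS  vc=[46]
4: 0x1c7 (blk 56, set 0) → MISS  vc=[46]
5: 0xf4 (blk 30, set 6) → L1-HIT  vc=[46]
6: 0x14e (blk 41, set 1) → L1-HIT  vc=[46]
7: 0x4d (blk 9, set 1) → MISS  vc=[46, 41]
8: 0x1b5 (blk 54, set 6) → MISS  vc=[46, 41, 30]
9: 0x1c4 (blk 56, set 0) → L1-HIT  vc=[46, 41, 30]
10: 0x7d (blk 15, set 7) → MISS  vc=[46, 41, 30]
11: 0xb9 (blk 23, set 7) → MISS  vc=[46, 41, 30, 15]
12: 0x7e (blk 15, set 7) → VC-HIT  vc=[46, 41, 30, 23]

SEQ = [MISS, MISS, VC-HIT, MISS, MISS, L1-HIT, L1-HIT, MISS, MISS, L1-HIT, MISS, MISS, VC-HIT]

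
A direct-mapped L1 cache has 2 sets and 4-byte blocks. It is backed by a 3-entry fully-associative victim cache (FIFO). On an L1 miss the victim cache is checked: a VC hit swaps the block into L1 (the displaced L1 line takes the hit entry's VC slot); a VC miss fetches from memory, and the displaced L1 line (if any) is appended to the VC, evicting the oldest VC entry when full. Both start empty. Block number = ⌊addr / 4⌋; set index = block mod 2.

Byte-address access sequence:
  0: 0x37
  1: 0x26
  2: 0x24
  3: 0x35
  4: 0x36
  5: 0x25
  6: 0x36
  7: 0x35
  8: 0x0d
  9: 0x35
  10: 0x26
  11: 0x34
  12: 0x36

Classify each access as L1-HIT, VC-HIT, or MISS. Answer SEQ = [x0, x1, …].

0: 0x37 (blk 13, set 1) → MISS  vc=[]
1: 0x26 (blk 9, set 1) → MISS  vc=[13]
2: 0x24 (blk 9, set 1) → L1-HIT  vc=[13]
3: 0x35 (blk 13, set 1) → VC-HIT  vc=[9]
4: 0x36 (blk 13, set 1) → L1-HIT  vc=[9]
5: 0x25 (blk 9, set 1) → VC-HIT  vc=[13]
6: 0x36 (blk 13, set 1) → VC-HIT  vc=[9]
7: 0x35 (blk 13, set 1) → L1-HIT  vc=[9]
8: 0xd (blk 3, set 1) → MISS  vc=[9, 13]
9: 0x35 (blk 13, set 1) → VC-HIT  vc=[9, 3]
10: 0x26 (blk 9, set 1) → VC-HIT  vc=[13, 3]
11: 0x34 (blk 13, set 1) → VC-HIT  vc=[9, 3]
12: 0x36 (blk 13, set 1) → L1-HIT  vc=[9, 3]

SEQ = [MISS, MISS, L1-HIT, VC-HIT, L1-HIT, VC-HIT, VC-HIT, L1-HIT, MISS, VC-HIT, VC-HIT, VC-HIT, L1-HIT]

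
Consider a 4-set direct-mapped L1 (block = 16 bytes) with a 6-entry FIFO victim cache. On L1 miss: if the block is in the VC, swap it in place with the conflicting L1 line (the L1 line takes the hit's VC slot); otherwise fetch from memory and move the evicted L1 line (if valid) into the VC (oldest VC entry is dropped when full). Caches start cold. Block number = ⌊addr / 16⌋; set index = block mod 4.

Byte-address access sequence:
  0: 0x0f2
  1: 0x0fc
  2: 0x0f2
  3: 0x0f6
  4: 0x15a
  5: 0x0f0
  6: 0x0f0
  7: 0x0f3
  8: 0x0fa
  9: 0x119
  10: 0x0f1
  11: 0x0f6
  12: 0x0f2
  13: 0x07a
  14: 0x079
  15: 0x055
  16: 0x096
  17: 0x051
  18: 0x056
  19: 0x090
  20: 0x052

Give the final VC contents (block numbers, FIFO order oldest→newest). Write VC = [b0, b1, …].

VC = [21, 15, 17, 9]

0: 0xf2 (blk 15, set 3) → MISS  vc=[]
1: 0xfc (blk 15, set 3) → L1-HIT  vc=[]
2: 0xf2 (blk 15, set 3) → L1-HIT  vc=[]
3: 0xf6 (blk 15, set 3) → L1-HIT  vc=[]
4: 0x15a (blk 21, set 1) → MISS  vc=[]
5: 0xf0 (blk 15, set 3) → L1-HIT  vc=[]
6: 0xf0 (blk 15, set 3) → L1-HIT  vc=[]
7: 0xf3 (blk 15, set 3) → L1-HIT  vc=[]
8: 0xfa (blk 15, set 3) → L1-HIT  vc=[]
9: 0x119 (blk 17, set 1) → MISS  vc=[21]
10: 0xf1 (blk 15, set 3) → L1-HIT  vc=[21]
11: 0xf6 (blk 15, set 3) → L1-HIT  vc=[21]
12: 0xf2 (blk 15, set 3) → L1-HIT  vc=[21]
13: 0x7a (blk 7, set 3) → MISS  vc=[21, 15]
14: 0x79 (blk 7, set 3) → L1-HIT  vc=[21, 15]
15: 0x55 (blk 5, set 1) → MISS  vc=[21, 15, 17]
16: 0x96 (blk 9, set 1) → MISS  vc=[21, 15, 17, 5]
17: 0x51 (blk 5, set 1) → VC-HIT  vc=[21, 15, 17, 9]
18: 0x56 (blk 5, set 1) → L1-HIT  vc=[21, 15, 17, 9]
19: 0x90 (blk 9, set 1) → VC-HIT  vc=[21, 15, 17, 5]
20: 0x52 (blk 5, set 1) → VC-HIT  vc=[21, 15, 17, 9]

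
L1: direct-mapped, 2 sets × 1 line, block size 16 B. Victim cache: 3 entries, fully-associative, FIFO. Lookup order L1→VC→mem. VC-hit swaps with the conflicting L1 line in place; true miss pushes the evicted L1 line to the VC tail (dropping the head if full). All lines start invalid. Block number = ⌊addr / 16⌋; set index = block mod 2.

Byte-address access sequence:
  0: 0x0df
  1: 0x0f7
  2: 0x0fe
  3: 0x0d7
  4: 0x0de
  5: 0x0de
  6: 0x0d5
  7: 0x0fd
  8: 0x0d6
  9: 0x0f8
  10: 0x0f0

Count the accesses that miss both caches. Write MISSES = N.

MISSES = 2

  [0] addr=0xdf blk=13 s=1: MISS | VC []
  [1] addr=0xf7 blk=15 s=1: MISS | VC [13]
  [2] addr=0xfe blk=15 s=1: L1-HIT | VC [13]
  [3] addr=0xd7 blk=13 s=1: VC-HIT | VC [15]
  [4] addr=0xde blk=13 s=1: L1-HIT | VC [15]
  [5] addr=0xde blk=13 s=1: L1-HIT | VC [15]
  [6] addr=0xd5 blk=13 s=1: L1-HIT | VC [15]
  [7] addr=0xfd blk=15 s=1: VC-HIT | VC [13]
  [8] addr=0xd6 blk=13 s=1: VC-HIT | VC [15]
  [9] addr=0xf8 blk=15 s=1: VC-HIT | VC [13]
  [10] addr=0xf0 blk=15 s=1: L1-HIT | VC [13]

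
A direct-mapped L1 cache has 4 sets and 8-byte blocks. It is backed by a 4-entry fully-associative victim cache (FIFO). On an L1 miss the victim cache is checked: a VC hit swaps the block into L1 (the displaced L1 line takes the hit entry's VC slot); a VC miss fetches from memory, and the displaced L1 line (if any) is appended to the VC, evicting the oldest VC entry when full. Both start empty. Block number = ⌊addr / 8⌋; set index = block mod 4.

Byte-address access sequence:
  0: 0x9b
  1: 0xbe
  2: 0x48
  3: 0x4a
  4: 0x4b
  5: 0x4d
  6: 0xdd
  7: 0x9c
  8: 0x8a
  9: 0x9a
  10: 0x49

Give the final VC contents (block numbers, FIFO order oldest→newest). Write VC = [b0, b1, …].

VC = [27, 23, 17]

  [0] addr=0x9b blk=19 s=3: MISS | VC []
  [1] addr=0xbe blk=23 s=3: MISS | VC [19]
  [2] addr=0x48 blk=9 s=1: MISS | VC [19]
  [3] addr=0x4a blk=9 s=1: L1-HIT | VC [19]
  [4] addr=0x4b blk=9 s=1: L1-HIT | VC [19]
  [5] addr=0x4d blk=9 s=1: L1-HIT | VC [19]
  [6] addr=0xdd blk=27 s=3: MISS | VC [19, 23]
  [7] addr=0x9c blk=19 s=3: VC-HIT | VC [27, 23]
  [8] addr=0x8a blk=17 s=1: MISS | VC [27, 23, 9]
  [9] addr=0x9a blk=19 s=3: L1-HIT | VC [27, 23, 9]
  [10] addr=0x49 blk=9 s=1: VC-HIT | VC [27, 23, 17]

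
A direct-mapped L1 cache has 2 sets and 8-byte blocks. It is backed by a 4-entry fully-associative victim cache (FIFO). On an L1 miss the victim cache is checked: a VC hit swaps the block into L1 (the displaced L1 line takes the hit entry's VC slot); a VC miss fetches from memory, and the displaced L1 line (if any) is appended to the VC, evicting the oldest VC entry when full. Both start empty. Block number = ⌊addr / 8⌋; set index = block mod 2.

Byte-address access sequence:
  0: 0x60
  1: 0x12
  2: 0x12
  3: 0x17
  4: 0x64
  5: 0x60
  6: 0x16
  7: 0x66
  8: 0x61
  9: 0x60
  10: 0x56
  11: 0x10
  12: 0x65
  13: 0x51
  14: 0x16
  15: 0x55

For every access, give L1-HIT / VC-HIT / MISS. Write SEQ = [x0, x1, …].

  [0] addr=0x60 blk=12 s=0: MISS | VC []
  [1] addr=0x12 blk=2 s=0: MISS | VC [12]
  [2] addr=0x12 blk=2 s=0: L1-HIT | VC [12]
  [3] addr=0x17 blk=2 s=0: L1-HIT | VC [12]
  [4] addr=0x64 blk=12 s=0: VC-HIT | VC [2]
  [5] addr=0x60 blk=12 s=0: L1-HIT | VC [2]
  [6] addr=0x16 blk=2 s=0: VC-HIT | VC [12]
  [7] addr=0x66 blk=12 s=0: VC-HIT | VC [2]
  [8] addr=0x61 blk=12 s=0: L1-HIT | VC [2]
  [9] addr=0x60 blk=12 s=0: L1-HIT | VC [2]
  [10] addr=0x56 blk=10 s=0: MISS | VC [2, 12]
  [11] addr=0x10 blk=2 s=0: VC-HIT | VC [10, 12]
  [12] addr=0x65 blk=12 s=0: VC-HIT | VC [10, 2]
  [13] addr=0x51 blk=10 s=0: VC-HIT | VC [12, 2]
  [14] addr=0x16 blk=2 s=0: VC-HIT | VC [12, 10]
  [15] addr=0x55 blk=10 s=0: VC-HIT | VC [12, 2]

SEQ = [MISS, MISS, L1-HIT, L1-HIT, VC-HIT, L1-HIT, VC-HIT, VC-HIT, L1-HIT, L1-HIT, MISS, VC-HIT, VC-HIT, VC-HIT, VC-HIT, VC-HIT]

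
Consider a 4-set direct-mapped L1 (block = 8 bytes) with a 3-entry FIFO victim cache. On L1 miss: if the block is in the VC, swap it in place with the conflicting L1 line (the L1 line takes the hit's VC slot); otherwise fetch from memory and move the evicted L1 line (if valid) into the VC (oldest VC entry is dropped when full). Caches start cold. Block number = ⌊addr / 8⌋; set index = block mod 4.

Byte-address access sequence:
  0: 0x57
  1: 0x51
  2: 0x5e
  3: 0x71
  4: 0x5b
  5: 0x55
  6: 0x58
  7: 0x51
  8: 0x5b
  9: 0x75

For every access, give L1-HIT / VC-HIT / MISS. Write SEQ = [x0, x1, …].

#0 0x57→b10/s2 MISS; vc=[]
#1 0x51→b10/s2 L1-HIT; vc=[]
#2 0x5e→b11/s3 MISS; vc=[]
#3 0x71→b14/s2 MISS; vc=[10]
#4 0x5b→b11/s3 L1-HIT; vc=[10]
#5 0x55→b10/s2 VC-HIT; vc=[14]
#6 0x58→b11/s3 L1-HIT; vc=[14]
#7 0x51→b10/s2 L1-HIT; vc=[14]
#8 0x5b→b11/s3 L1-HIT; vc=[14]
#9 0x75→b14/s2 VC-HIT; vc=[10]

SEQ = [MISS, L1-HIT, MISS, MISS, L1-HIT, VC-HIT, L1-HIT, L1-HIT, L1-HIT, VC-HIT]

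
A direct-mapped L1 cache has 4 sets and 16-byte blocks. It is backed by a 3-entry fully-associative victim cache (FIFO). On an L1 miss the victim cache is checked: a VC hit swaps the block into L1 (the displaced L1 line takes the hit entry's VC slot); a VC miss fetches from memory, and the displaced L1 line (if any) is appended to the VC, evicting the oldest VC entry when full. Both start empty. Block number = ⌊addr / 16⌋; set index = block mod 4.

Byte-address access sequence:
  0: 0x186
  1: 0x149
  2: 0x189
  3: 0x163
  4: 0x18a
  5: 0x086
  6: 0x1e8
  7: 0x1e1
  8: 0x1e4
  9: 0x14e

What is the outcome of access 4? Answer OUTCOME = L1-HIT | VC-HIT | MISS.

OUTCOME = L1-HIT

  [0] addr=0x186 blk=24 s=0: MISS | VC []
  [1] addr=0x149 blk=20 s=0: MISS | VC [24]
  [2] addr=0x189 blk=24 s=0: VC-HIT | VC [20]
  [3] addr=0x163 blk=22 s=2: MISS | VC [20]
  [4] addr=0x18a blk=24 s=0: L1-HIT | VC [20]
  [5] addr=0x86 blk=8 s=0: MISS | VC [20, 24]
  [6] addr=0x1e8 blk=30 s=2: MISS | VC [20, 24, 22]
  [7] addr=0x1e1 blk=30 s=2: L1-HIT | VC [20, 24, 22]
  [8] addr=0x1e4 blk=30 s=2: L1-HIT | VC [20, 24, 22]
  [9] addr=0x14e blk=20 s=0: VC-HIT | VC [8, 24, 22]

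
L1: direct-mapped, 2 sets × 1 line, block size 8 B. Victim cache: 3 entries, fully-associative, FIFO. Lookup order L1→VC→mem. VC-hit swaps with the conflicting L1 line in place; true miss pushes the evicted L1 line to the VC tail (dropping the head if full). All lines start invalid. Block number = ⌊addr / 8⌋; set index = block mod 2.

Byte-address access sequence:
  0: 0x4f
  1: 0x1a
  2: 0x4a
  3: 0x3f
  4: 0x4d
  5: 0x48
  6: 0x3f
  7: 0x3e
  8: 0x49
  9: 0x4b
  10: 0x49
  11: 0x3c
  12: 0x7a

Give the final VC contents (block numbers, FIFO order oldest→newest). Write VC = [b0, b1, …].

  [0] addr=0x4f blk=9 s=1: MISS | VC []
  [1] addr=0x1a blk=3 s=1: MISS | VC [9]
  [2] addr=0x4a blk=9 s=1: VC-HIT | VC [3]
  [3] addr=0x3f blk=7 s=1: MISS | VC [3, 9]
  [4] addr=0x4d blk=9 s=1: VC-HIT | VC [3, 7]
  [5] addr=0x48 blk=9 s=1: L1-HIT | VC [3, 7]
  [6] addr=0x3f blk=7 s=1: VC-HIT | VC [3, 9]
  [7] addr=0x3e blk=7 s=1: L1-HIT | VC [3, 9]
  [8] addr=0x49 blk=9 s=1: VC-HIT | VC [3, 7]
  [9] addr=0x4b blk=9 s=1: L1-HIT | VC [3, 7]
  [10] addr=0x49 blk=9 s=1: L1-HIT | VC [3, 7]
  [11] addr=0x3c blk=7 s=1: VC-HIT | VC [3, 9]
  [12] addr=0x7a blk=15 s=1: MISS | VC [3, 9, 7]

VC = [3, 9, 7]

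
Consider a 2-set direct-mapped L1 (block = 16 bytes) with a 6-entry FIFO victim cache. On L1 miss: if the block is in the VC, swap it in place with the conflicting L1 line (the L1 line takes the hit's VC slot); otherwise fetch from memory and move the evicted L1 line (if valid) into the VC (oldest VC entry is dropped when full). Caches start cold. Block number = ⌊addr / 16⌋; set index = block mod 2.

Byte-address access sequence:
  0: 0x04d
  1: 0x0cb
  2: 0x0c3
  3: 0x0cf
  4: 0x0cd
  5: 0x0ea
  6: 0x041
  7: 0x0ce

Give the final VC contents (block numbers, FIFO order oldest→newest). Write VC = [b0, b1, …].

0: 0x4d (blk 4, set 0) → MISS  vc=[]
1: 0xcb (blk 12, set 0) → MISS  vc=[4]
2: 0xc3 (blk 12, set 0) → L1-HIT  vc=[4]
3: 0xcf (blk 12, set 0) → L1-HIT  vc=[4]
4: 0xcd (blk 12, set 0) → L1-HIT  vc=[4]
5: 0xea (blk 14, set 0) → MISS  vc=[4, 12]
6: 0x41 (blk 4, set 0) → VC-HIT  vc=[14, 12]
7: 0xce (blk 12, set 0) → VC-HIT  vc=[14, 4]

VC = [14, 4]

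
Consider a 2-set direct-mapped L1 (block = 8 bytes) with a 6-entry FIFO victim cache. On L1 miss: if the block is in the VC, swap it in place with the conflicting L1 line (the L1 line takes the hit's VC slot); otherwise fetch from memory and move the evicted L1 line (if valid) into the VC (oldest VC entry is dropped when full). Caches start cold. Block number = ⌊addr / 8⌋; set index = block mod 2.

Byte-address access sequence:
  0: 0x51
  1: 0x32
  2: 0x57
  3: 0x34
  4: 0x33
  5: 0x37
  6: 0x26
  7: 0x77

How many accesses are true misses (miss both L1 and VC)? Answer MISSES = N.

MISSES = 4

  [0] addr=0x51 blk=10 s=0: MISS | VC []
  [1] addr=0x32 blk=6 s=0: MISS | VC [10]
  [2] addr=0x57 blk=10 s=0: VC-HIT | VC [6]
  [3] addr=0x34 blk=6 s=0: VC-HIT | VC [10]
  [4] addr=0x33 blk=6 s=0: L1-HIT | VC [10]
  [5] addr=0x37 blk=6 s=0: L1-HIT | VC [10]
  [6] addr=0x26 blk=4 s=0: MISS | VC [10, 6]
  [7] addr=0x77 blk=14 s=0: MISS | VC [10, 6, 4]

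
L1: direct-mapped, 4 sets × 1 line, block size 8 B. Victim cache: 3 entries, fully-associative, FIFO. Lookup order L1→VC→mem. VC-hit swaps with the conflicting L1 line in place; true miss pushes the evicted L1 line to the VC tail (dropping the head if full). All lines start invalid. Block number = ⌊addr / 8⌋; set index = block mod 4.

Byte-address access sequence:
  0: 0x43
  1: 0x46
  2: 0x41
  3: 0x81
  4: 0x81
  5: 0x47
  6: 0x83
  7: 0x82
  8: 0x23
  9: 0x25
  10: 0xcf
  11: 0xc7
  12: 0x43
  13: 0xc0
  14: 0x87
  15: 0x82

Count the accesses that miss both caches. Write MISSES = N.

MISSES = 5

#0 0x43→b8/s0 MISS; vc=[]
#1 0x46→b8/s0 L1-HIT; vc=[]
#2 0x41→b8/s0 L1-HIT; vc=[]
#3 0x81→b16/s0 MISS; vc=[8]
#4 0x81→b16/s0 L1-HIT; vc=[8]
#5 0x47→b8/s0 VC-HIT; vc=[16]
#6 0x83→b16/s0 VC-HIT; vc=[8]
#7 0x82→b16/s0 L1-HIT; vc=[8]
#8 0x23→b4/s0 MISS; vc=[8,16]
#9 0x25→b4/s0 L1-HIT; vc=[8,16]
#10 0xcf→b25/s1 MISS; vc=[8,16]
#11 0xc7→b24/s0 MISS; vc=[8,16,4]
#12 0x43→b8/s0 VC-HIT; vc=[24,16,4]
#13 0xc0→b24/s0 VC-HIT; vc=[8,16,4]
#14 0x87→b16/s0 VC-HIT; vc=[8,24,4]
#15 0x82→b16/s0 L1-HIT; vc=[8,24,4]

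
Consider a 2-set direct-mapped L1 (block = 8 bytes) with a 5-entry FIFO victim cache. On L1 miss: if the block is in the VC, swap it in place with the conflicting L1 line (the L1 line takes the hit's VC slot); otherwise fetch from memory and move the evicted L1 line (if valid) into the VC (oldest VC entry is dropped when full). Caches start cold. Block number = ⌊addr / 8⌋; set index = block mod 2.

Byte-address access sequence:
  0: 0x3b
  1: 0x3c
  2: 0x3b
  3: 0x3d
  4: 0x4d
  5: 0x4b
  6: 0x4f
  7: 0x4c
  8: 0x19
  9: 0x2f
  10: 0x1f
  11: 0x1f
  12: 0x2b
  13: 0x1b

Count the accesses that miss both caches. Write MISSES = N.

MISSES = 4

#0 0x3b→b7/s1 MISS; vc=[]
#1 0x3c→b7/s1 L1-HIT; vc=[]
#2 0x3b→b7/s1 L1-HIT; vc=[]
#3 0x3d→b7/s1 L1-HIT; vc=[]
#4 0x4d→b9/s1 MISS; vc=[7]
#5 0x4b→b9/s1 L1-HIT; vc=[7]
#6 0x4f→b9/s1 L1-HIT; vc=[7]
#7 0x4c→b9/s1 L1-HIT; vc=[7]
#8 0x19→b3/s1 MISS; vc=[7,9]
#9 0x2f→b5/s1 MISS; vc=[7,9,3]
#10 0x1f→b3/s1 VC-HIT; vc=[7,9,5]
#11 0x1f→b3/s1 L1-HIT; vc=[7,9,5]
#12 0x2b→b5/s1 VC-HIT; vc=[7,9,3]
#13 0x1b→b3/s1 VC-HIT; vc=[7,9,5]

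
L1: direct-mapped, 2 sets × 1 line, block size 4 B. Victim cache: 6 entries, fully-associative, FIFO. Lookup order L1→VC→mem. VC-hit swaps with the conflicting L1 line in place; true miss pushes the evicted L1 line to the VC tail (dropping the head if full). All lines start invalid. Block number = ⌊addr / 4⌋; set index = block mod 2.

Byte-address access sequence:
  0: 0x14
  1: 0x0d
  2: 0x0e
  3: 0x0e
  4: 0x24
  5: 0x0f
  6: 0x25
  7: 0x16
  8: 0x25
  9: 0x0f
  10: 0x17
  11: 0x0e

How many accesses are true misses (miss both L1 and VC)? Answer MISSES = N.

MISSES = 3

#0 0x14→b5/s1 MISS; vc=[]
#1 0xd→b3/s1 MISS; vc=[5]
#2 0xe→b3/s1 L1-HIT; vc=[5]
#3 0xe→b3/s1 L1-HIT; vc=[5]
#4 0x24→b9/s1 MISS; vc=[5,3]
#5 0xf→b3/s1 VC-HIT; vc=[5,9]
#6 0x25→b9/s1 VC-HIT; vc=[5,3]
#7 0x16→b5/s1 VC-HIT; vc=[9,3]
#8 0x25→b9/s1 VC-HIT; vc=[5,3]
#9 0xf→b3/s1 VC-HIT; vc=[5,9]
#10 0x17→b5/s1 VC-HIT; vc=[3,9]
#11 0xe→b3/s1 VC-HIT; vc=[5,9]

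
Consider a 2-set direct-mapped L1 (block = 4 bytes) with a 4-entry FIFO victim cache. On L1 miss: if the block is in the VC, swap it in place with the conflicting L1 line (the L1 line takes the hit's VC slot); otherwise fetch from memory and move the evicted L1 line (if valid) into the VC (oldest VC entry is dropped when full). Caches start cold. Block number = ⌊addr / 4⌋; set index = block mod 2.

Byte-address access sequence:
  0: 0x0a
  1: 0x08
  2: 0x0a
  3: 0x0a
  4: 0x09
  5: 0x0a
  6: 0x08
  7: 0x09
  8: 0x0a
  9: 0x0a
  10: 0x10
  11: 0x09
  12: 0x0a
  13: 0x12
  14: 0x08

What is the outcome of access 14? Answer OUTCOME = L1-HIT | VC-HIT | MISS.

0: 0xa (blk 2, set 0) → MISS  vc=[]
1: 0x8 (blk 2, set 0) → L1-HIT  vc=[]
2: 0xa (blk 2, set 0) → L1-HIT  vc=[]
3: 0xa (blk 2, set 0) → L1-HIT  vc=[]
4: 0x9 (blk 2, set 0) → L1-HIT  vc=[]
5: 0xa (blk 2, set 0) → L1-HIT  vc=[]
6: 0x8 (blk 2, set 0) → L1-HIT  vc=[]
7: 0x9 (blk 2, set 0) → L1-HIT  vc=[]
8: 0xa (blk 2, set 0) → L1-HIT  vc=[]
9: 0xa (blk 2, set 0) → L1-HIT  vc=[]
10: 0x10 (blk 4, set 0) → MISS  vc=[2]
11: 0x9 (blk 2, set 0) → VC-HIT  vc=[4]
12: 0xa (blk 2, set 0) → L1-HIT  vc=[4]
13: 0x12 (blk 4, set 0) → VC-HIT  vc=[2]
14: 0x8 (blk 2, set 0) → VC-HIT  vc=[4]

OUTCOME = VC-HIT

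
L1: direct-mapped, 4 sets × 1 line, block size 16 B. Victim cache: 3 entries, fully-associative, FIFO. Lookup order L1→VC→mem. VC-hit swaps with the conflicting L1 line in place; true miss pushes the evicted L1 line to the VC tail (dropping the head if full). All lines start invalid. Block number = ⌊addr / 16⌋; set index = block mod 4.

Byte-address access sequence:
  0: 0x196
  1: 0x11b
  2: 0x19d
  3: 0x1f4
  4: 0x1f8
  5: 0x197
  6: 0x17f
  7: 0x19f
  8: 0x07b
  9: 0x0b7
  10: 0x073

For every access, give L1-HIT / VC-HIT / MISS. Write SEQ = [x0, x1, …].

0: 0x196 (blk 25, set 1) → MISS  vc=[]
1: 0x11b (blk 17, set 1) → MISS  vc=[25]
2: 0x19d (blk 25, set 1) → VC-HIT  vc=[17]
3: 0x1f4 (blk 31, set 3) → MISS  vc=[17]
4: 0x1f8 (blk 31, set 3) → L1-HIT  vc=[17]
5: 0x197 (blk 25, set 1) → L1-HIT  vc=[17]
6: 0x17f (blk 23, set 3) → MISS  vc=[17, 31]
7: 0x19f (blk 25, set 1) → L1-HIT  vc=[17, 31]
8: 0x7b (blk 7, set 3) → MISS  vc=[17, 31, 23]
9: 0xb7 (blk 11, set 3) → MISS  vc=[31, 23, 7]
10: 0x73 (blk 7, set 3) → VC-HIT  vc=[31, 23, 11]

SEQ = [MISS, MISS, VC-HIT, MISS, L1-HIT, L1-HIT, MISS, L1-HIT, MISS, MISS, VC-HIT]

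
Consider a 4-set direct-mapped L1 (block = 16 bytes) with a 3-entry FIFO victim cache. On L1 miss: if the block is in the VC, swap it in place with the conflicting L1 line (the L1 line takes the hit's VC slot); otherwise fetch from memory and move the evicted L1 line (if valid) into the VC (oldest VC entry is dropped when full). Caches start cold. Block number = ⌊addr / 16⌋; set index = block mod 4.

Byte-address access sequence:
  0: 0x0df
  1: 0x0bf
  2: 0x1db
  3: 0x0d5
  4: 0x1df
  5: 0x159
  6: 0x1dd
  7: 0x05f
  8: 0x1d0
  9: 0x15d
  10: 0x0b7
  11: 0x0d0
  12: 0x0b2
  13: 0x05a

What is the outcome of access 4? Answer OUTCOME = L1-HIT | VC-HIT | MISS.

  [0] addr=0xdf blk=13 s=1: MISS | VC []
  [1] addr=0xbf blk=11 s=3: MISS | VC []
  [2] addr=0x1db blk=29 s=1: MISS | VC [13]
  [3] addr=0xd5 blk=13 s=1: VC-HIT | VC [29]
  [4] addr=0x1df blk=29 s=1: VC-HIT | VC [13]
  [5] addr=0x159 blk=21 s=1: MISS | VC [13, 29]
  [6] addr=0x1dd blk=29 s=1: VC-HIT | VC [13, 21]
  [7] addr=0x5f blk=5 s=1: MISS | VC [13, 21, 29]
  [8] addr=0x1d0 blk=29 s=1: VC-HIT | VC [13, 21, 5]
  [9] addr=0x15d blk=21 s=1: VC-HIT | VC [13, 29, 5]
  [10] addr=0xb7 blk=11 s=3: L1-HIT | VC [13, 29, 5]
  [11] addr=0xd0 blk=13 s=1: VC-HIT | VC [21, 29, 5]
  [12] addr=0xb2 blk=11 s=3: L1-HIT | VC [21, 29, 5]
  [13] addr=0x5a blk=5 s=1: VC-HIT | VC [21, 29, 13]

OUTCOME = VC-HIT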